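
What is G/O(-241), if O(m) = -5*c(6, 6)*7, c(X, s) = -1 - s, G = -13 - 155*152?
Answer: -23573/245 ≈ -96.216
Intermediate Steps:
G = -23573 (G = -13 - 23560 = -23573)
O(m) = 245 (O(m) = -5*(-1 - 1*6)*7 = -5*(-1 - 6)*7 = -5*(-7)*7 = 35*7 = 245)
G/O(-241) = -23573/245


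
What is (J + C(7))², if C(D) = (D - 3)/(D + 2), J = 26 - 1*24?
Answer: 484/81 ≈ 5.9753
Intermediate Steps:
J = 2 (J = 26 - 24 = 2)
C(D) = (-3 + D)/(2 + D)
(J + C(7))² = (2 + (-3 + 7)/(2 + 7))² = (2 + 4/9)² = (22/9)² = 484/81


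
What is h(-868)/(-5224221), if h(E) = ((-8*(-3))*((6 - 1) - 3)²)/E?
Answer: 8/377885319 ≈ 2.1170e-8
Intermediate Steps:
h(E) = 96/E (h(E) = (24*(5 - 3)²)/E = (24*2²)/E = (24*4)/E = 96/E)
h(-868)/(-5224221) = (96/(-868))/(-5224221) = (96*(-1/868))*(-1/5224221) = -24/217*(-1/5224221) = 8/377885319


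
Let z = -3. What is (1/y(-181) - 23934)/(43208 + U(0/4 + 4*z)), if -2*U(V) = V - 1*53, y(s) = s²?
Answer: -1568203546/2833204041 ≈ -0.55351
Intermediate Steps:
U(V) = 53/2 - V/2 (U(V) = -(V - 1*53)/2 = -(V - 53)/2 = -(-53 + V)/2 = 53/2 - V/2)
(1/y(-181) - 23934)/(43208 + U(0/4 + 4*z)) = (1/((-181)²) - 23934)/(43208 + (53/2 - (0/4 + 4*(-3))/2)) = (1/32761 - 23934)/(43208 + (53/2 - (0*(¼) - 12)/2)) = (1/32761 - 23934)/(43208 + (53/2 - (0 - 12)/2)) = -784101773/(32761*(43208 + (53/2 - ½*(-12)))) = -784101773/(32761*(43208 + (53/2 + 6))) = -784101773/(32761*(43208 + 65/2)) = -784101773/(32761*86481/2) = -784101773/32761*2/86481 = -1568203546/2833204041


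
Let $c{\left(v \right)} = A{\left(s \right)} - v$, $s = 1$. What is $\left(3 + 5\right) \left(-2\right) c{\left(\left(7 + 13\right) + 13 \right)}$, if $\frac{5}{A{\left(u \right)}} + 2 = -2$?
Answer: $548$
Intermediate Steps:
$A{\left(u \right)} = - \frac{5}{4}$ ($A{\left(u \right)} = \frac{5}{-2 - 2} = \frac{5}{-4} = 5 \left(- \frac{1}{4}\right) = - \frac{5}{4}$)
$c{\left(v \right)} = - \frac{5}{4} - v$
$\left(3 + 5\right) \left(-2\right) c{\left(\left(7 + 13\right) + 13 \right)} = \left(3 + 5\right) \left(-2\right) \left(- \frac{5}{4} - \left(\left(7 + 13\right) + 13\right)\right) = 8 \left(-2\right) \left(- \frac{5}{4} - \left(20 + 13\right)\right) = - 16 \left(- \frac{5}{4} - 33\right) = \left(-16\right) \left(- \frac{137}{4}\right) = 548$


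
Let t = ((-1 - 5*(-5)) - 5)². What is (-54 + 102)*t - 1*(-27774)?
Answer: 45102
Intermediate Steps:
t = 361 (t = ((-1 + 25) - 5)² = (24 - 5)² = 19² = 361)
(-54 + 102)*t - 1*(-27774) = (-54 + 102)*361 - 1*(-27774) = 48*361 + 27774 = 17328 + 27774 = 45102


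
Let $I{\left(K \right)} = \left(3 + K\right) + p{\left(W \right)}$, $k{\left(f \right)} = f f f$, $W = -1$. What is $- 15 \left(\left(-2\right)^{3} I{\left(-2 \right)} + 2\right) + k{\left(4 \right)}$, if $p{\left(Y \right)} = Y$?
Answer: $34$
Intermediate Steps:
$k{\left(f \right)} = f^{3}$ ($k{\left(f \right)} = f^{2} f = f^{3}$)
$I{\left(K \right)} = 2 + K$ ($I{\left(K \right)} = \left(3 + K\right) - 1 = 2 + K$)
$- 15 \left(\left(-2\right)^{3} I{\left(-2 \right)} + 2\right) + k{\left(4 \right)} = - 15 \left(\left(-2\right)^{3} \left(2 - 2\right) + 2\right) + 4^{3} = - 15 \left(\left(-8\right) 0 + 2\right) + 64 = - 15 \left(0 + 2\right) + 64 = \left(-15\right) 2 + 64 = -30 + 64 = 34$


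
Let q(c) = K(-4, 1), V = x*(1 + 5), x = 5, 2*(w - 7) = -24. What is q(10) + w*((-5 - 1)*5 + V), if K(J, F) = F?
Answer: 1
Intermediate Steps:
w = -5 (w = 7 + (½)*(-24) = 7 - 12 = -5)
V = 30 (V = 5*(1 + 5) = 5*6 = 30)
q(c) = 1
q(10) + w*((-5 - 1)*5 + V) = 1 - 5*((-5 - 1)*5 + 30) = 1 - 5*(-6*5 + 30) = 1 - 5*(-30 + 30) = 1 - 5*0 = 1 + 0 = 1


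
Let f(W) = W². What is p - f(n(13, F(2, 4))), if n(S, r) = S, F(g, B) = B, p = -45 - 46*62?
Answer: -3066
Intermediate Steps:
p = -2897 (p = -45 - 2852 = -2897)
p - f(n(13, F(2, 4))) = -2897 - 1*13² = -2897 - 1*169 = -2897 - 169 = -3066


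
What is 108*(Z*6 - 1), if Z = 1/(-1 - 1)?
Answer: -432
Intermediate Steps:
Z = -½ (Z = 1/(-2) = -½ ≈ -0.50000)
108*(Z*6 - 1) = 108*(-½*6 - 1) = 108*(-3 - 1) = 108*(-4) = -432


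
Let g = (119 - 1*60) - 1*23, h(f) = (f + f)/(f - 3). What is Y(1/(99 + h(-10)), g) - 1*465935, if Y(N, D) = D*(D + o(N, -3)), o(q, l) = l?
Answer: -464747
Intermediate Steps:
h(f) = 2*f/(-3 + f) (h(f) = (2*f)/(-3 + f) = 2*f/(-3 + f))
g = 36 (g = (119 - 60) - 23 = 59 - 23 = 36)
Y(N, D) = D*(-3 + D) (Y(N, D) = D*(D - 3) = D*(-3 + D))
Y(1/(99 + h(-10)), g) - 1*465935 = 36*(-3 + 36) - 1*465935 = 36*33 - 465935 = 1188 - 465935 = -464747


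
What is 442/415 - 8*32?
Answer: -105798/415 ≈ -254.94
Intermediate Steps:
442/415 - 8*32 = (1/415)*442 - 256 = 442/415 - 256 = -105798/415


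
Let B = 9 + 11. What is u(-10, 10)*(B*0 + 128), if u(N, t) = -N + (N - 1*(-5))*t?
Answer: -5120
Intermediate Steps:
B = 20
u(N, t) = -N + t*(5 + N) (u(N, t) = -N + (N + 5)*t = -N + (5 + N)*t = -N + t*(5 + N))
u(-10, 10)*(B*0 + 128) = (-1*(-10) + 5*10 - 10*10)*(20*0 + 128) = (10 + 50 - 100)*(0 + 128) = -40*128 = -5120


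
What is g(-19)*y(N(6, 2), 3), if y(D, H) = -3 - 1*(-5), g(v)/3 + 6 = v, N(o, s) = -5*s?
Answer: -150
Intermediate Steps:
g(v) = -18 + 3*v
y(D, H) = 2 (y(D, H) = -3 + 5 = 2)
g(-19)*y(N(6, 2), 3) = (-18 + 3*(-19))*2 = (-18 - 57)*2 = -75*2 = -150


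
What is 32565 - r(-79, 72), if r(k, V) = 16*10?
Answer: 32405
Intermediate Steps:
r(k, V) = 160
32565 - r(-79, 72) = 32565 - 1*160 = 32565 - 160 = 32405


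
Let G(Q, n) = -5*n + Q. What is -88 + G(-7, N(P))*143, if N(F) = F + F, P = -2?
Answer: 1771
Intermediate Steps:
N(F) = 2*F
G(Q, n) = Q - 5*n
-88 + G(-7, N(P))*143 = -88 + (-7 - 10*(-2))*143 = -88 + (-7 - 5*(-4))*143 = -88 + (-7 + 20)*143 = -88 + 13*143 = -88 + 1859 = 1771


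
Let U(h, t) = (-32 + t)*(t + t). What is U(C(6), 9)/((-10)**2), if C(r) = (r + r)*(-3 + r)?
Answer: -207/50 ≈ -4.1400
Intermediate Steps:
C(r) = 2*r*(-3 + r) (C(r) = (2*r)*(-3 + r) = 2*r*(-3 + r))
U(h, t) = 2*t*(-32 + t) (U(h, t) = (-32 + t)*(2*t) = 2*t*(-32 + t))
U(C(6), 9)/((-10)**2) = (2*9*(-32 + 9))/((-10)**2) = (2*9*(-23))/100 = -414*1/100 = -207/50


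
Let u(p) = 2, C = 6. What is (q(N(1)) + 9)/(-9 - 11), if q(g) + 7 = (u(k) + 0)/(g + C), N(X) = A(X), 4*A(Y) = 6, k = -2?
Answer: -17/150 ≈ -0.11333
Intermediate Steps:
A(Y) = 3/2 (A(Y) = (¼)*6 = 3/2)
N(X) = 3/2
q(g) = -7 + 2/(6 + g) (q(g) = -7 + (2 + 0)/(g + 6) = -7 + 2/(6 + g))
(q(N(1)) + 9)/(-9 - 11) = ((-40 - 7*3/2)/(6 + 3/2) + 9)/(-9 - 11) = ((-40 - 21/2)/(15/2) + 9)/(-20) = ((2/15)*(-101/2) + 9)*(-1/20) = (-101/15 + 9)*(-1/20) = (34/15)*(-1/20) = -17/150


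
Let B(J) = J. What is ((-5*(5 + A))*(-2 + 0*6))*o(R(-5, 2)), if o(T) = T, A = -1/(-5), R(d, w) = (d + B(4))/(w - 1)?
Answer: -52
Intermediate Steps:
R(d, w) = (4 + d)/(-1 + w) (R(d, w) = (d + 4)/(w - 1) = (4 + d)/(-1 + w))
A = 1/5 (A = -1*(-1/5) = 1/5 ≈ 0.20000)
((-5*(5 + A))*(-2 + 0*6))*o(R(-5, 2)) = ((-5*(5 + 1/5))*(-2 + 0*6))*((4 - 5)/(-1 + 2)) = ((-5*26/5)*(-2 + 0))*(-1/1) = (-26*(-2))*(1*(-1)) = 52*(-1) = -52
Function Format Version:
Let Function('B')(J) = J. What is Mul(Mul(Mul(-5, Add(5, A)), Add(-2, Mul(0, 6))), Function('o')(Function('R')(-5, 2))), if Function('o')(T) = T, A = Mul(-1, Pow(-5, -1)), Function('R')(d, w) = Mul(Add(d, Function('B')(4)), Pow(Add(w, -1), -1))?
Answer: -52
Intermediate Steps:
Function('R')(d, w) = Mul(Pow(Add(-1, w), -1), Add(4, d)) (Function('R')(d, w) = Mul(Add(d, 4), Pow(Add(w, -1), -1)) = Mul(Add(4, d), Pow(Add(-1, w), -1)) = Mul(Pow(Add(-1, w), -1), Add(4, d)))
A = Rational(1, 5) (A = Mul(-1, Rational(-1, 5)) = Rational(1, 5) ≈ 0.20000)
Mul(Mul(Mul(-5, Add(5, A)), Add(-2, Mul(0, 6))), Function('o')(Function('R')(-5, 2))) = Mul(Mul(Mul(-5, Add(5, Rational(1, 5))), Add(-2, Mul(0, 6))), Mul(Pow(Add(-1, 2), -1), Add(4, -5))) = Mul(Mul(Mul(-5, Rational(26, 5)), Add(-2, 0)), Mul(Pow(1, -1), -1)) = Mul(Mul(-26, -2), Mul(1, -1)) = Mul(52, -1) = -52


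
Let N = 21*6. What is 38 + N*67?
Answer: 8480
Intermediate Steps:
N = 126
38 + N*67 = 38 + 126*67 = 38 + 8442 = 8480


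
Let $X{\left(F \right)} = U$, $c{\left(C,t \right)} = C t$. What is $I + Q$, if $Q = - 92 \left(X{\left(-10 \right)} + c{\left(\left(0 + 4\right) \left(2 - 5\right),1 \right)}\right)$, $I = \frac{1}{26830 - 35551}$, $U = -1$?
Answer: $\frac{10430315}{8721} \approx 1196.0$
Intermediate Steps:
$I = - \frac{1}{8721}$ ($I = \frac{1}{-8721} = - \frac{1}{8721} \approx -0.00011467$)
$X{\left(F \right)} = -1$
$Q = 1196$ ($Q = - 92 \left(-1 + \left(0 + 4\right) \left(2 - 5\right) 1\right) = - 92 \left(-1 + 4 \left(-3\right) 1\right) = - 92 \left(-1 - 12\right) = \left(-92\right) \left(-13\right) = 1196$)
$I + Q = - \frac{1}{8721} + 1196 = \frac{10430315}{8721}$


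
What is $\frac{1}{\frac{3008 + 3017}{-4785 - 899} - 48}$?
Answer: $- \frac{5684}{278857} \approx -0.020383$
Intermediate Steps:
$\frac{1}{\frac{3008 + 3017}{-4785 - 899} - 48} = \frac{1}{\frac{6025}{-4785 - 899} - 48} = \frac{1}{\frac{6025}{-5684} - 48} = \frac{1}{6025 \left(- \frac{1}{5684}\right) - 48} = \frac{1}{- \frac{6025}{5684} - 48} = \frac{1}{- \frac{278857}{5684}} = - \frac{5684}{278857}$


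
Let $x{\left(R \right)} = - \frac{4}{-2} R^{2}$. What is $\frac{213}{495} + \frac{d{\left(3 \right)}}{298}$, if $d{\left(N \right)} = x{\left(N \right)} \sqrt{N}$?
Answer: $\frac{71}{165} + \frac{9 \sqrt{3}}{149} \approx 0.53492$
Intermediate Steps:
$x{\left(R \right)} = 2 R^{2}$ ($x{\left(R \right)} = \left(-4\right) \left(- \frac{1}{2}\right) R^{2} = 2 R^{2}$)
$d{\left(N \right)} = 2 N^{\frac{5}{2}}$ ($d{\left(N \right)} = 2 N^{2} \sqrt{N} = 2 N^{\frac{5}{2}}$)
$\frac{213}{495} + \frac{d{\left(3 \right)}}{298} = \frac{213}{495} + \frac{2 \cdot 3^{\frac{5}{2}}}{298} = 213 \cdot \frac{1}{495} + 2 \cdot 9 \sqrt{3} \cdot \frac{1}{298} = \frac{71}{165} + 18 \sqrt{3} \cdot \frac{1}{298} = \frac{71}{165} + \frac{9 \sqrt{3}}{149}$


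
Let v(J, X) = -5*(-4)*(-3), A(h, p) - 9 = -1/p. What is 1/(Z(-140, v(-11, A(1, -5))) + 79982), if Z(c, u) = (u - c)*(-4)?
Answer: 1/79662 ≈ 1.2553e-5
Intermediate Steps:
A(h, p) = 9 - 1/p
v(J, X) = -60 (v(J, X) = 20*(-3) = -60)
Z(c, u) = -4*u + 4*c
1/(Z(-140, v(-11, A(1, -5))) + 79982) = 1/((-4*(-60) + 4*(-140)) + 79982) = 1/((240 - 560) + 79982) = 1/(-320 + 79982) = 1/79662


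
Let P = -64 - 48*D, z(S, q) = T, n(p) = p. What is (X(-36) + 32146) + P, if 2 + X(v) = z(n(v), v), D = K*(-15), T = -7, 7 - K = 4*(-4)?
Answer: 48633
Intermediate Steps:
K = 23 (K = 7 - 4*(-4) = 7 - 1*(-16) = 7 + 16 = 23)
D = -345 (D = 23*(-15) = -345)
z(S, q) = -7
P = 16496 (P = -64 - 48*(-345) = -64 + 16560 = 16496)
X(v) = -9 (X(v) = -2 - 7 = -9)
(X(-36) + 32146) + P = (-9 + 32146) + 16496 = 32137 + 16496 = 48633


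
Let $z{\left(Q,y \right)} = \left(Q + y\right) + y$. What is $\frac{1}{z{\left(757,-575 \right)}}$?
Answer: $- \frac{1}{393} \approx -0.0025445$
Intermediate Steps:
$z{\left(Q,y \right)} = Q + 2 y$
$\frac{1}{z{\left(757,-575 \right)}} = \frac{1}{757 + 2 \left(-575\right)} = \frac{1}{757 - 1150} = \frac{1}{-393} = - \frac{1}{393}$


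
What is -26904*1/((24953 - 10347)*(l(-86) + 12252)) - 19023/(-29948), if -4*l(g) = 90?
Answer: 1132386698593/1783144619332 ≈ 0.63505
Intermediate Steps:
l(g) = -45/2 (l(g) = -¼*90 = -45/2)
-26904*1/((24953 - 10347)*(l(-86) + 12252)) - 19023/(-29948) = -26904*1/((24953 - 10347)*(-45/2 + 12252)) - 19023/(-29948) = -26904/((24459/2)*14606) - 19023*(-1/29948) = -26904/178624077 + 19023/29948 = -26904*1/178624077 + 19023/29948 = -8968/59541359 + 19023/29948 = 1132386698593/1783144619332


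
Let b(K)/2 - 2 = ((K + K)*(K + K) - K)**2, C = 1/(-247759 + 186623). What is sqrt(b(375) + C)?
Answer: sqrt(147628380272618898803)/15284 ≈ 7.9497e+5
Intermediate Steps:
C = -1/61136 (C = 1/(-61136) = -1/61136 ≈ -1.6357e-5)
b(K) = 4 + 2*(-K + 4*K**2)**2 (b(K) = 4 + 2*((K + K)*(K + K) - K)**2 = 4 + 2*((2*K)*(2*K) - K)**2 = 4 + 2*(4*K**2 - K)**2 = 4 + 2*(-K + 4*K**2)**2)
sqrt(b(375) + C) = sqrt((4 + 2*375**2*(-1 + 4*375)**2) - 1/61136) = sqrt((4 + 2*140625*(-1 + 1500)**2) - 1/61136) = sqrt((4 + 2*140625*1499**2) - 1/61136) = sqrt((4 + 2*140625*2247001) - 1/61136) = sqrt((4 + 631969031250) - 1/61136) = sqrt(631969031254 - 1/61136) = sqrt(38636058694744543/61136) = sqrt(147628380272618898803)/15284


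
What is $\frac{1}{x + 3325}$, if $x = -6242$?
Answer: $- \frac{1}{2917} \approx -0.00034282$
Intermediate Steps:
$\frac{1}{x + 3325} = \frac{1}{-6242 + 3325} = \frac{1}{-2917} = - \frac{1}{2917}$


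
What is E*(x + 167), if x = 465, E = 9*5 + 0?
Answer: 28440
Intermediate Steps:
E = 45 (E = 45 + 0 = 45)
E*(x + 167) = 45*(465 + 167) = 45*632 = 28440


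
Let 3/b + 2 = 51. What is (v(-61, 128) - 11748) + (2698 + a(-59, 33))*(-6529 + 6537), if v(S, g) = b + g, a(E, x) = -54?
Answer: 467071/49 ≈ 9532.1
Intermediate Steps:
b = 3/49 (b = 3/(-2 + 51) = 3/49 ≈ 0.061224)
v(S, g) = 3/49 + g
(v(-61, 128) - 11748) + (2698 + a(-59, 33))*(-6529 + 6537) = ((3/49 + 128) - 11748) + (2698 - 54)*(-6529 + 6537) = (6275/49 - 11748) + 2644*8 = -569377/49 + 21152 = 467071/49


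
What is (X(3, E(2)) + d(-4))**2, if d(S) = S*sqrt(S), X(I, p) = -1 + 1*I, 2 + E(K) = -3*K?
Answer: -60 - 32*I ≈ -60.0 - 32.0*I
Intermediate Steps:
E(K) = -2 - 3*K
X(I, p) = -1 + I
d(S) = S**(3/2)
(X(3, E(2)) + d(-4))**2 = ((-1 + 3) + (-4)**(3/2))**2 = (2 - 8*I)**2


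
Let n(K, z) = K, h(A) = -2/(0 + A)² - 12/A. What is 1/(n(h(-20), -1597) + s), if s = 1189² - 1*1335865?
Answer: 200/15571319 ≈ 1.2844e-5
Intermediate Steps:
h(A) = -12/A - 2/A² (h(A) = -2/A² - 12/A = -12/A - 2/A²)
s = 77856 (s = 1413721 - 1335865 = 77856)
1/(n(h(-20), -1597) + s) = 1/(2*(-1 - 6*(-20))/(-20)² + 77856) = 1/(2*(1/400)*(-1 + 120) + 77856) = 1/(2*(1/400)*119 + 77856) = 1/(119/200 + 77856) = 1/(15571319/200) = 200/15571319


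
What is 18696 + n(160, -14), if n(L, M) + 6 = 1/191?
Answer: 3569791/191 ≈ 18690.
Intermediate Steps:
n(L, M) = -1145/191 (n(L, M) = -6 + 1/191 = -1145/191)
18696 + n(160, -14) = 18696 - 1145/191 = 3569791/191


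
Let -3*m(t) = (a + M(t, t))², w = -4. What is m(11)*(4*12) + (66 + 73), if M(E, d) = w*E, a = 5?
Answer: -24197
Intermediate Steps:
M(E, d) = -4*E
m(t) = -(5 - 4*t)²/3
m(11)*(4*12) + (66 + 73) = (-(-5 + 4*11)²/3)*(4*12) + (66 + 73) = -(-5 + 44)²/3*48 + 139 = -⅓*39²*48 + 139 = -⅓*1521*48 + 139 = -507*48 + 139 = -24336 + 139 = -24197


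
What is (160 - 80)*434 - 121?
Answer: 34599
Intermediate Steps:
(160 - 80)*434 - 121 = 80*434 - 121 = 34720 - 121 = 34599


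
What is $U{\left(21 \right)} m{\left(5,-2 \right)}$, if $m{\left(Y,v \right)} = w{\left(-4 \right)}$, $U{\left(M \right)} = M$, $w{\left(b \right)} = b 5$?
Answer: $-420$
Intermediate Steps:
$w{\left(b \right)} = 5 b$
$m{\left(Y,v \right)} = -20$ ($m{\left(Y,v \right)} = 5 \left(-4\right) = -20$)
$U{\left(21 \right)} m{\left(5,-2 \right)} = 21 \left(-20\right) = -420$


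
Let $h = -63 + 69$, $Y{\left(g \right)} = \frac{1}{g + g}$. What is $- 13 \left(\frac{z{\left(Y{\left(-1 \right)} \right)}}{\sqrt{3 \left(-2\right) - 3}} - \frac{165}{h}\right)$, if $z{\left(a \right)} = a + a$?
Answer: $\frac{715}{2} - \frac{13 i}{3} \approx 357.5 - 4.3333 i$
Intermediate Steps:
$Y{\left(g \right)} = \frac{1}{2 g}$
$h = 6$
$z{\left(a \right)} = 2 a$
$- 13 \left(\frac{z{\left(Y{\left(-1 \right)} \right)}}{\sqrt{3 \left(-2\right) - 3}} - \frac{165}{h}\right) = - 13 \left(\frac{2 \frac{1}{2 \left(-1\right)}}{\sqrt{3 \left(-2\right) - 3}} - \frac{165}{6}\right) = - 13 \left(\frac{2 \cdot \frac{1}{2} \left(-1\right)}{\sqrt{-6 - 3}} - \frac{55}{2}\right) = - 13 \left(\frac{2 \left(- \frac{1}{2}\right)}{\sqrt{-9}} - \frac{55}{2}\right) = - 13 \left(- \frac{1}{3 i} - \frac{55}{2}\right) = - 13 \left(- \frac{\left(-1\right) i}{3} - \frac{55}{2}\right) = - 13 \left(\frac{i}{3} - \frac{55}{2}\right) = - 13 \left(- \frac{55}{2} + \frac{i}{3}\right) = \frac{715}{2} - \frac{13 i}{3}$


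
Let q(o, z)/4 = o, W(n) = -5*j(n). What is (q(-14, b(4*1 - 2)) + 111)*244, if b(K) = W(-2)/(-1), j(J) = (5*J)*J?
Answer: 13420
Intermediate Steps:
j(J) = 5*J²
W(n) = -25*n²
b(K) = 100 (b(K) = -25*(-2)²/(-1) = -25*4*(-1) = -100*(-1) = 100)
q(o, z) = 4*o
(q(-14, b(4*1 - 2)) + 111)*244 = (4*(-14) + 111)*244 = (-56 + 111)*244 = 55*244 = 13420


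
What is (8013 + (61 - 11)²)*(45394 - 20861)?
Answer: 257915429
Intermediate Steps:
(8013 + (61 - 11)²)*(45394 - 20861) = (8013 + 50²)*24533 = (8013 + 2500)*24533 = 10513*24533 = 257915429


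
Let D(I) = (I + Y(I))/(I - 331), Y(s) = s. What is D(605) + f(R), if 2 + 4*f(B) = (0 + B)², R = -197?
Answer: 5318979/548 ≈ 9706.2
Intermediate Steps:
D(I) = 2*I/(-331 + I) (D(I) = (I + I)/(I - 331) = (2*I)/(-331 + I) = 2*I/(-331 + I))
f(B) = -½ + B²/4 (f(B) = -½ + (0 + B)²/4 = -½ + B²/4)
D(605) + f(R) = 2*605/(-331 + 605) + (-½ + (¼)*(-197)²) = 2*605/274 + (-½ + (¼)*38809) = 2*605*(1/274) + (-½ + 38809/4) = 605/137 + 38807/4 = 5318979/548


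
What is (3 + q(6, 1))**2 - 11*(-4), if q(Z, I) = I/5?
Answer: 1356/25 ≈ 54.240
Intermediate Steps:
q(Z, I) = I/5 (q(Z, I) = I*(1/5) = I/5)
(3 + q(6, 1))**2 - 11*(-4) = (3 + (1/5)*1)**2 - 11*(-4) = (3 + 1/5)**2 + 44 = (16/5)**2 + 44 = 256/25 + 44 = 1356/25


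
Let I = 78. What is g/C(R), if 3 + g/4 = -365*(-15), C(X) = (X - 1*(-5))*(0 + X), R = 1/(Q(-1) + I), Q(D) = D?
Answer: 64886976/193 ≈ 3.3620e+5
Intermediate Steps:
R = 1/77 (R = 1/(-1 + 78) = 1/77 ≈ 0.012987)
C(X) = X*(5 + X) (C(X) = (X + 5)*X = (5 + X)*X = X*(5 + X))
g = 21888 (g = -12 + 4*(-365*(-15)) = -12 + 4*5475 = -12 + 21900 = 21888)
g/C(R) = 21888/(((5 + 1/77)/77)) = 21888/(((1/77)*(386/77))) = 21888/(386/5929) = 21888*(5929/386) = 64886976/193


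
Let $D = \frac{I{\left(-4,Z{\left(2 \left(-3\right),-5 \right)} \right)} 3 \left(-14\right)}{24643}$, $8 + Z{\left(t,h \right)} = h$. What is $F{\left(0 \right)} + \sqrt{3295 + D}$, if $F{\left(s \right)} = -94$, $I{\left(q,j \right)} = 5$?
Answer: $-94 + \frac{5 \sqrt{80038960777}}{24643} \approx -36.598$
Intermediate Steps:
$Z{\left(t,h \right)} = -8 + h$
$D = - \frac{210}{24643}$ ($D = \frac{5 \cdot 3 \left(-14\right)}{24643} = 15 \left(-14\right) \frac{1}{24643} = \left(-210\right) \frac{1}{24643} = - \frac{210}{24643} \approx -0.0085217$)
$F{\left(0 \right)} + \sqrt{3295 + D} = -94 + \sqrt{3295 - \frac{210}{24643}} = -94 + \sqrt{\frac{81198475}{24643}} = -94 + \frac{5 \sqrt{80038960777}}{24643}$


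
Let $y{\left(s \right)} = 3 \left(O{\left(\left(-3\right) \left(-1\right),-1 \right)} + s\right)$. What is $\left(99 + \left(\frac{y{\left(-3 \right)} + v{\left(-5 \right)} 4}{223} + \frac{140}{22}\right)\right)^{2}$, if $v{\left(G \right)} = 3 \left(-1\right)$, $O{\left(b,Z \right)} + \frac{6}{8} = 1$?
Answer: $\frac{1066958845969}{96275344} \approx 11082.0$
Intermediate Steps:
$O{\left(b,Z \right)} = \frac{1}{4}$ ($O{\left(b,Z \right)} = - \frac{3}{4} + 1 = \frac{1}{4}$)
$v{\left(G \right)} = -3$
$y{\left(s \right)} = \frac{3}{4} + 3 s$ ($y{\left(s \right)} = 3 \left(\frac{1}{4} + s\right) = \frac{3}{4} + 3 s$)
$\left(99 + \left(\frac{y{\left(-3 \right)} + v{\left(-5 \right)} 4}{223} + \frac{140}{22}\right)\right)^{2} = \left(99 + \left(\frac{\left(\frac{3}{4} + 3 \left(-3\right)\right) - 12}{223} + \frac{140}{22}\right)\right)^{2} = \left(99 + \left(\left(\left(\frac{3}{4} - 9\right) - 12\right) \frac{1}{223} + 140 \cdot \frac{1}{22}\right)\right)^{2} = \left(99 + \left(\left(- \frac{33}{4} - 12\right) \frac{1}{223} + \frac{70}{11}\right)\right)^{2} = \left(99 + \left(\left(- \frac{81}{4}\right) \frac{1}{223} + \frac{70}{11}\right)\right)^{2} = \left(99 + \left(- \frac{81}{892} + \frac{70}{11}\right)\right)^{2} = \left(99 + \frac{61549}{9812}\right)^{2} = \left(\frac{1032937}{9812}\right)^{2} = \frac{1066958845969}{96275344}$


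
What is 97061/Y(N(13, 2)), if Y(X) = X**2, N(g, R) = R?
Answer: 97061/4 ≈ 24265.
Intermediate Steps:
97061/Y(N(13, 2)) = 97061/(2**2) = 97061/4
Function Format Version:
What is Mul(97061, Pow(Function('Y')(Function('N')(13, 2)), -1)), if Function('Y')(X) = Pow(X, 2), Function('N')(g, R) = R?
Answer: Rational(97061, 4) ≈ 24265.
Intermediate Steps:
Mul(97061, Pow(Function('Y')(Function('N')(13, 2)), -1)) = Mul(97061, Pow(Pow(2, 2), -1)) = Mul(97061, Pow(4, -1)) = Mul(97061, Rational(1, 4)) = Rational(97061, 4)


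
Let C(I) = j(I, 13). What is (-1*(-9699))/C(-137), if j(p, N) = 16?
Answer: 9699/16 ≈ 606.19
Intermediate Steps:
C(I) = 16
(-1*(-9699))/C(-137) = -1*(-9699)/16 = 9699*(1/16) = 9699/16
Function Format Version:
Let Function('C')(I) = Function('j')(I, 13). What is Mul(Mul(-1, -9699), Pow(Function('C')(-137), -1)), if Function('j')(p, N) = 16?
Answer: Rational(9699, 16) ≈ 606.19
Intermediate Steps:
Function('C')(I) = 16
Mul(Mul(-1, -9699), Pow(Function('C')(-137), -1)) = Mul(Mul(-1, -9699), Pow(16, -1)) = Mul(9699, Rational(1, 16)) = Rational(9699, 16)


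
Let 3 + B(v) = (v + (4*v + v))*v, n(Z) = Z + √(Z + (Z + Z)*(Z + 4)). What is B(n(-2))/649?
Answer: -39/649 - 24*I*√10/649 ≈ -0.060092 - 0.11694*I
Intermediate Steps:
n(Z) = Z + √(Z + 2*Z*(4 + Z)) (n(Z) = Z + √(Z + (2*Z)*(4 + Z)) = Z + √(Z + 2*Z*(4 + Z)))
B(v) = -3 + 6*v² (B(v) = -3 + (v + (4*v + v))*v = -3 + (v + 5*v)*v = -3 + (6*v)*v = -3 + 6*v²)
B(n(-2))/649 = (-3 + 6*(-2 + √(-2*(9 + 2*(-2))))²)/649 = (-3 + 6*(-2 + √(-2*(9 - 4)))²)*(1/649) = (-3 + 6*(-2 + √(-2*5))²)*(1/649) = (-3 + 6*(-2 + √(-10))²)*(1/649) = (-3 + 6*(-2 + I*√10)²)*(1/649) = -3/649 + 6*(-2 + I*√10)²/649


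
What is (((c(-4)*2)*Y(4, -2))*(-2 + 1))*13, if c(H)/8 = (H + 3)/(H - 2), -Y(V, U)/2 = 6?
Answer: 416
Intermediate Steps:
Y(V, U) = -12 (Y(V, U) = -2*6 = -12)
c(H) = 8*(3 + H)/(-2 + H) (c(H) = 8*((H + 3)/(H - 2)) = 8*((3 + H)/(-2 + H)) = 8*(3 + H)/(-2 + H))
(((c(-4)*2)*Y(4, -2))*(-2 + 1))*13 = ((((8*(3 - 4)/(-2 - 4))*2)*(-12))*(-2 + 1))*13 = ((((8*(-1)/(-6))*2)*(-12))*(-1))*13 = ((((8*(-⅙)*(-1))*2)*(-12))*(-1))*13 = ((((4/3)*2)*(-12))*(-1))*13 = (((8/3)*(-12))*(-1))*13 = -32*(-1)*13 = 32*13 = 416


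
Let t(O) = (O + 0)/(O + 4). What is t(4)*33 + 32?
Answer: 97/2 ≈ 48.500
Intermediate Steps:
t(O) = O/(4 + O)
t(4)*33 + 32 = (4/(4 + 4))*33 + 32 = (4/8)*33 + 32 = (4*(⅛))*33 + 32 = (½)*33 + 32 = 33/2 + 32 = 97/2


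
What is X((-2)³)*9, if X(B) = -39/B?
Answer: 351/8 ≈ 43.875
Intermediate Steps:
X((-2)³)*9 = -39/((-2)³)*9 = -39/(-8)*9 = -39*(-⅛)*9 = (39/8)*9 = 351/8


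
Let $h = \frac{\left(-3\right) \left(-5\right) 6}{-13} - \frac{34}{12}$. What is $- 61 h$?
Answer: $\frac{46421}{78} \approx 595.14$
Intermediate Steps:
$h = - \frac{761}{78}$ ($h = 15 \cdot 6 \left(- \frac{1}{13}\right) - \frac{17}{6} = 90 \left(- \frac{1}{13}\right) - \frac{17}{6} = - \frac{90}{13} - \frac{17}{6} = - \frac{761}{78} \approx -9.7564$)
$- 61 h = \left(-61\right) \left(- \frac{761}{78}\right) = \frac{46421}{78}$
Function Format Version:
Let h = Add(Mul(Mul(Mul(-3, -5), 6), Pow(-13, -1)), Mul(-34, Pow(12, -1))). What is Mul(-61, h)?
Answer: Rational(46421, 78) ≈ 595.14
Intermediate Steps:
h = Rational(-761, 78) (h = Add(Mul(Mul(15, 6), Rational(-1, 13)), Mul(-34, Rational(1, 12))) = Add(Mul(90, Rational(-1, 13)), Rational(-17, 6)) = Add(Rational(-90, 13), Rational(-17, 6)) = Rational(-761, 78) ≈ -9.7564)
Mul(-61, h) = Mul(-61, Rational(-761, 78)) = Rational(46421, 78)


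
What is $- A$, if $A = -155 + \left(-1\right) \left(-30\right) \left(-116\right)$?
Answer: $3635$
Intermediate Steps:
$A = -3635$ ($A = -155 + 30 \left(-116\right) = -155 - 3480 = -3635$)
$- A = \left(-1\right) \left(-3635\right) = 3635$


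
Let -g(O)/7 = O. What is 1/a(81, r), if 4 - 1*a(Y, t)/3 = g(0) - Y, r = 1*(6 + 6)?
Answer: 1/255 ≈ 0.0039216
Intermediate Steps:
r = 12 (r = 1*12 = 12)
g(O) = -7*O
a(Y, t) = 12 + 3*Y (a(Y, t) = 12 - 3*(-7*0 - Y) = 12 - 3*(0 - Y) = 12 - (-3)*Y = 12 + 3*Y)
1/a(81, r) = 1/(12 + 3*81) = 1/(12 + 243) = 1/255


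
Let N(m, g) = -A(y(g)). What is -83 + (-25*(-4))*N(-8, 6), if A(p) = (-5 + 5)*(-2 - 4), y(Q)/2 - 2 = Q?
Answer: -83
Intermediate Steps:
y(Q) = 4 + 2*Q
A(p) = 0 (A(p) = 0*(-6) = 0)
N(m, g) = 0 (N(m, g) = -1*0 = 0)
-83 + (-25*(-4))*N(-8, 6) = -83 - 25*(-4)*0 = -83 + 100*0 = -83 + 0 = -83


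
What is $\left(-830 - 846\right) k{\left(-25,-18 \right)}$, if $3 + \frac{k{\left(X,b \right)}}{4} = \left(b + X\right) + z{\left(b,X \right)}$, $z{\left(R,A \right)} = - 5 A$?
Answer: $-529616$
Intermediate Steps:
$k{\left(X,b \right)} = -12 - 16 X + 4 b$ ($k{\left(X,b \right)} = -12 + 4 \left(\left(b + X\right) - 5 X\right) = -12 + 4 \left(\left(X + b\right) - 5 X\right) = -12 + 4 \left(b - 4 X\right) = -12 - \left(- 4 b + 16 X\right) = -12 - 16 X + 4 b$)
$\left(-830 - 846\right) k{\left(-25,-18 \right)} = \left(-830 - 846\right) \left(-12 - -400 + 4 \left(-18\right)\right) = - 1676 \left(-12 + 400 - 72\right) = \left(-1676\right) 316 = -529616$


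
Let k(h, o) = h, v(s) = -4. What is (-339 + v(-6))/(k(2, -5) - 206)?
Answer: 343/204 ≈ 1.6814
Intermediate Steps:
(-339 + v(-6))/(k(2, -5) - 206) = (-339 - 4)/(2 - 206) = -343/(-204) = -343*(-1/204) = 343/204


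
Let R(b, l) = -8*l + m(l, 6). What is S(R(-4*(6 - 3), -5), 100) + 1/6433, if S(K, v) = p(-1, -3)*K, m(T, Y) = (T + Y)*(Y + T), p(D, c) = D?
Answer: -263752/6433 ≈ -41.000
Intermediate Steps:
m(T, Y) = (T + Y)² (m(T, Y) = (T + Y)*(T + Y) = (T + Y)²)
R(b, l) = (6 + l)² - 8*l (R(b, l) = -8*l + (l + 6)² = -8*l + (6 + l)² = (6 + l)² - 8*l)
S(K, v) = -K
S(R(-4*(6 - 3), -5), 100) + 1/6433 = -((6 - 5)² - 8*(-5)) + 1/6433 = -(1² + 40) + 1/6433 = -(1 + 40) + 1/6433 = -1*41 + 1/6433 = -41 + 1/6433 = -263752/6433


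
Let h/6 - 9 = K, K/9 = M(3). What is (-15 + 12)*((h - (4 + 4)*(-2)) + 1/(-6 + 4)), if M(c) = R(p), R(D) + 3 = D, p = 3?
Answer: -417/2 ≈ -208.50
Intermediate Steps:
R(D) = -3 + D
M(c) = 0 (M(c) = -3 + 3 = 0)
K = 0 (K = 9*0 = 0)
h = 54 (h = 54 + 6*0 = 54 + 0 = 54)
(-15 + 12)*((h - (4 + 4)*(-2)) + 1/(-6 + 4)) = (-15 + 12)*((54 - (4 + 4)*(-2)) + 1/(-6 + 4)) = -3*((54 - 8*(-2)) + 1/(-2)) = -3*((54 - 1*(-16)) - ½) = -3*((54 + 16) - ½) = -3*(70 - ½) = -3*139/2 = -417/2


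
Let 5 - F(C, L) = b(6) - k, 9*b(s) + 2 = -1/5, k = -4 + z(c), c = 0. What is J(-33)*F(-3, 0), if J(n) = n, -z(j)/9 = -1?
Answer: -5071/15 ≈ -338.07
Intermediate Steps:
z(j) = 9 (z(j) = -9*(-1) = 9)
k = 5 (k = -4 + 9 = 5)
b(s) = -11/45 (b(s) = -2/9 + (-1/5)/9 = -2/9 + (-1*⅕)/9 = -2/9 + (⅑)*(-⅕) = -2/9 - 1/45 = -11/45)
F(C, L) = 461/45 (F(C, L) = 5 - (-11/45 - 1*5) = 5 - (-11/45 - 5) = 5 - 1*(-236/45) = 5 + 236/45 = 461/45)
J(-33)*F(-3, 0) = -33*461/45 = -5071/15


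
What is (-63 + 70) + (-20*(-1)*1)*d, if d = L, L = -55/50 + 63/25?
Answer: 177/5 ≈ 35.400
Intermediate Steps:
L = 71/50 (L = -55*1/50 + 63*(1/25) = -11/10 + 63/25 = 71/50 ≈ 1.4200)
d = 71/50 ≈ 1.4200
(-63 + 70) + (-20*(-1)*1)*d = (-63 + 70) + (-20*(-1)*1)*(71/50) = 7 + (-4*(-5)*1)*(71/50) = 7 + (20*1)*(71/50) = 7 + 20*(71/50) = 7 + 142/5 = 177/5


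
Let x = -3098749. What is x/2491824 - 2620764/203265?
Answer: -795594427669/56277845040 ≈ -14.137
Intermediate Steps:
x/2491824 - 2620764/203265 = -3098749/2491824 - 2620764/203265 = -3098749*1/2491824 - 2620764*1/203265 = -3098749/2491824 - 291196/22585 = -795594427669/56277845040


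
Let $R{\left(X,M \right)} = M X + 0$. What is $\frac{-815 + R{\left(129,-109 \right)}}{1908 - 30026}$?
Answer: $\frac{7438}{14059} \approx 0.52906$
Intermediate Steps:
$R{\left(X,M \right)} = M X$
$\frac{-815 + R{\left(129,-109 \right)}}{1908 - 30026} = \frac{-815 - 14061}{1908 - 30026} = \frac{-815 - 14061}{-28118} = \left(-14876\right) \left(- \frac{1}{28118}\right) = \frac{7438}{14059}$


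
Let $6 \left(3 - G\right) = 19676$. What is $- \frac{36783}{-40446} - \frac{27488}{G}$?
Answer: $\frac{410764339}{44171526} \approx 9.2993$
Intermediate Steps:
$G = - \frac{9829}{3}$ ($G = 3 - \frac{9838}{3} = - \frac{9829}{3} \approx -3276.3$)
$- \frac{36783}{-40446} - \frac{27488}{G} = - \frac{36783}{-40446} - \frac{27488}{- \frac{9829}{3}} = \left(-36783\right) \left(- \frac{1}{40446}\right) - - \frac{82464}{9829} = \frac{4087}{4494} + \frac{82464}{9829} = \frac{410764339}{44171526}$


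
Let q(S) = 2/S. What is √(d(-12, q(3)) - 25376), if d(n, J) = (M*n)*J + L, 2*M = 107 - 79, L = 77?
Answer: I*√25411 ≈ 159.41*I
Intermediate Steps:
M = 14 (M = (107 - 79)/2 = (½)*28 = 14)
d(n, J) = 77 + 14*J*n (d(n, J) = (14*n)*J + 77 = 14*J*n + 77 = 77 + 14*J*n)
√(d(-12, q(3)) - 25376) = √((77 + 14*(2/3)*(-12)) - 25376) = √((77 + 14*(2*(⅓))*(-12)) - 25376) = √((77 + 14*(⅔)*(-12)) - 25376) = √((77 - 112) - 25376) = √(-35 - 25376) = √(-25411) = I*√25411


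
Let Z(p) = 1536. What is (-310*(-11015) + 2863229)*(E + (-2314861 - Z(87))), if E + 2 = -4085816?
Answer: -40192331101985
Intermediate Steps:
E = -4085818 (E = -2 - 4085816 = -4085818)
(-310*(-11015) + 2863229)*(E + (-2314861 - Z(87))) = (-310*(-11015) + 2863229)*(-4085818 + (-2314861 - 1*1536)) = (3414650 + 2863229)*(-4085818 + (-2314861 - 1536)) = 6277879*(-4085818 - 2316397) = 6277879*(-6402215) = -40192331101985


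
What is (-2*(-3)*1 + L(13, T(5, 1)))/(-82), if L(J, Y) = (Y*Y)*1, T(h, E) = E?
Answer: -7/82 ≈ -0.085366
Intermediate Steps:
L(J, Y) = Y² (L(J, Y) = Y²*1 = Y²)
(-2*(-3)*1 + L(13, T(5, 1)))/(-82) = (-2*(-3)*1 + 1²)/(-82) = (6*1 + 1)*(-1/82) = (6 + 1)*(-1/82) = 7*(-1/82) = -7/82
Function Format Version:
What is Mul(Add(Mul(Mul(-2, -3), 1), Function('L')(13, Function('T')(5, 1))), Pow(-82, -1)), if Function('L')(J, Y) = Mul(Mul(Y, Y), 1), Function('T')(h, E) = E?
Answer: Rational(-7, 82) ≈ -0.085366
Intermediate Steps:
Function('L')(J, Y) = Pow(Y, 2) (Function('L')(J, Y) = Mul(Pow(Y, 2), 1) = Pow(Y, 2))
Mul(Add(Mul(Mul(-2, -3), 1), Function('L')(13, Function('T')(5, 1))), Pow(-82, -1)) = Mul(Add(Mul(Mul(-2, -3), 1), Pow(1, 2)), Pow(-82, -1)) = Mul(Add(Mul(6, 1), 1), Rational(-1, 82)) = Mul(Add(6, 1), Rational(-1, 82)) = Mul(7, Rational(-1, 82)) = Rational(-7, 82)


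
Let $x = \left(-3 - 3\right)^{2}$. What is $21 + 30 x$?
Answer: $1101$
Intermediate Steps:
$x = 36$ ($x = \left(-6\right)^{2} = 36$)
$21 + 30 x = 21 + 30 \cdot 36 = 21 + 1080 = 1101$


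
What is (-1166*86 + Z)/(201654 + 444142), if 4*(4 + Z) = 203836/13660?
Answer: -1369773841/8821573360 ≈ -0.15528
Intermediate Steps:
Z = -3681/13660 (Z = -4 + (203836/13660)/4 = -4 + (203836*(1/13660))/4 = -4 + (1/4)*(50959/3415) = -4 + 50959/13660 = -3681/13660 ≈ -0.26947)
(-1166*86 + Z)/(201654 + 444142) = (-1166*86 - 3681/13660)/(201654 + 444142) = (-100276 - 3681/13660)/645796 = -1369773841/13660*1/645796 = -1369773841/8821573360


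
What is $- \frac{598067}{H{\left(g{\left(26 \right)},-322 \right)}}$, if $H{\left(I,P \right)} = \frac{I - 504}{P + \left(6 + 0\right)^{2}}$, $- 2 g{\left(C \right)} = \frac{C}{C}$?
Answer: $- \frac{342094324}{1009} \approx -3.3904 \cdot 10^{5}$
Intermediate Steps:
$g{\left(C \right)} = - \frac{1}{2}$ ($g{\left(C \right)} = - \frac{C \frac{1}{C}}{2} = \left(- \frac{1}{2}\right) 1 = - \frac{1}{2}$)
$H{\left(I,P \right)} = \frac{-504 + I}{36 + P}$ ($H{\left(I,P \right)} = \frac{-504 + I}{P + 6^{2}} = \frac{-504 + I}{P + 36} = \frac{-504 + I}{36 + P}$)
$- \frac{598067}{H{\left(g{\left(26 \right)},-322 \right)}} = - \frac{598067}{\frac{1}{36 - 322} \left(-504 - \frac{1}{2}\right)} = - \frac{598067}{\frac{1}{-286} \left(- \frac{1009}{2}\right)} = - \frac{598067}{\left(- \frac{1}{286}\right) \left(- \frac{1009}{2}\right)} = - \frac{598067}{\frac{1009}{572}} = \left(-598067\right) \frac{572}{1009} = - \frac{342094324}{1009}$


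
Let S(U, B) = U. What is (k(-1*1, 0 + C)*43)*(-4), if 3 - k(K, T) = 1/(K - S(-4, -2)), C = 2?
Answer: -1376/3 ≈ -458.67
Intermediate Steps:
k(K, T) = 3 - 1/(4 + K) (k(K, T) = 3 - 1/(K - 1*(-4)) = 3 - 1/(K + 4) = 3 - 1/(4 + K))
(k(-1*1, 0 + C)*43)*(-4) = (((11 + 3*(-1*1))/(4 - 1*1))*43)*(-4) = (((11 + 3*(-1))/(4 - 1))*43)*(-4) = (((11 - 3)/3)*43)*(-4) = (((1/3)*8)*43)*(-4) = ((8/3)*43)*(-4) = (344/3)*(-4) = -1376/3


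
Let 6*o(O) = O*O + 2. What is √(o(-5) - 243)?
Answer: 3*I*√106/2 ≈ 15.443*I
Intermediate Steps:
o(O) = ⅓ + O²/6 (o(O) = (O*O + 2)/6 = (O² + 2)/6 = (2 + O²)/6 = ⅓ + O²/6)
√(o(-5) - 243) = √((⅓ + (⅙)*(-5)²) - 243) = √((⅓ + (⅙)*25) - 243) = √((⅓ + 25/6) - 243) = √(9/2 - 243) = √(-477/2) = 3*I*√106/2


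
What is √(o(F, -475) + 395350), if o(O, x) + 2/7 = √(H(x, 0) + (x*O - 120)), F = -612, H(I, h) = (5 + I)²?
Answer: √(19372136 + 98*√127870)/7 ≈ 629.34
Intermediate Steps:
o(O, x) = -2/7 + √(-120 + (5 + x)² + O*x) (o(O, x) = -2/7 + √((5 + x)² + (x*O - 120)) = -2/7 + √((5 + x)² + (O*x - 120)) = -2/7 + √((5 + x)² + (-120 + O*x)) = -2/7 + √(-120 + (5 + x)² + O*x))
√(o(F, -475) + 395350) = √((-2/7 + √(-120 + (5 - 475)² - 612*(-475))) + 395350) = √((-2/7 + √(-120 + (-470)² + 290700)) + 395350) = √((-2/7 + √(-120 + 220900 + 290700)) + 395350) = √((-2/7 + √511480) + 395350) = √((-2/7 + 2*√127870) + 395350) = √(2767448/7 + 2*√127870)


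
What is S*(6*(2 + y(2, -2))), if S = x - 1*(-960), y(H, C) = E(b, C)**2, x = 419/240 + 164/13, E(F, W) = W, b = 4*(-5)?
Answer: 9120021/260 ≈ 35077.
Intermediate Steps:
b = -20
x = 44807/3120 (x = 419*(1/240) + 164*(1/13) = 419/240 + 164/13 = 44807/3120 ≈ 14.361)
y(H, C) = C**2
S = 3040007/3120 (S = 44807/3120 - 1*(-960) = 44807/3120 + 960 = 3040007/3120 ≈ 974.36)
S*(6*(2 + y(2, -2))) = 3040007*(6*(2 + (-2)**2))/3120 = 3040007*(6*(2 + 4))/3120 = 3040007*(6*6)/3120 = (3040007/3120)*36 = 9120021/260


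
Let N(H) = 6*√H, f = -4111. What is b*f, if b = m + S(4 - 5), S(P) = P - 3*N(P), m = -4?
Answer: 20555 + 73998*I ≈ 20555.0 + 73998.0*I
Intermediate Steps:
S(P) = P - 18*√P
b = -5 - 18*I (b = -4 + ((4 - 5) - 18*√(4 - 5)) = -4 + (-1 - 18*I) = -5 - 18*I ≈ -5.0 - 18.0*I)
b*f = (-5 - 18*I)*(-4111) = 20555 + 73998*I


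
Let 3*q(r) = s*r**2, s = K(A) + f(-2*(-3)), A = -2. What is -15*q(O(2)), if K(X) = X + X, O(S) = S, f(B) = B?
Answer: -40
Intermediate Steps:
K(X) = 2*X
s = 2 (s = 2*(-2) - 2*(-3) = -4 + 6 = 2)
q(r) = 2*r**2/3 (q(r) = (2*r**2)/3 = 2*r**2/3)
-15*q(O(2)) = -10*2**2 = -10*4 = -15*8/3 = -40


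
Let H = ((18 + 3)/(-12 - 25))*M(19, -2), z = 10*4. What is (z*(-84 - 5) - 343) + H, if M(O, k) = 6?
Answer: -144537/37 ≈ -3906.4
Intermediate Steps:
z = 40
H = -126/37 (H = ((18 + 3)/(-12 - 25))*6 = (21/(-37))*6 = (21*(-1/37))*6 = -21/37*6 = -126/37 ≈ -3.4054)
(z*(-84 - 5) - 343) + H = (40*(-84 - 5) - 343) - 126/37 = (40*(-89) - 343) - 126/37 = (-3560 - 343) - 126/37 = -3903 - 126/37 = -144537/37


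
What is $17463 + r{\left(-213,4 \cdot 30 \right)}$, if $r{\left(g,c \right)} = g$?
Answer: $17250$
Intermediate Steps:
$17463 + r{\left(-213,4 \cdot 30 \right)} = 17463 - 213 = 17250$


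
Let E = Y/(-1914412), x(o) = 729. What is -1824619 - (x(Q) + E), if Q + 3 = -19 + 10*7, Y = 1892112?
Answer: -873616555816/478603 ≈ -1.8253e+6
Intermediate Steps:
Q = 48 (Q = -3 + (-19 + 10*7) = -3 + (-19 + 70) = -3 + 51 = 48)
E = -473028/478603 (E = 1892112/(-1914412) = 1892112*(-1/1914412) = -473028/478603 ≈ -0.98835)
-1824619 - (x(Q) + E) = -1824619 - (729 - 473028/478603) = -1824619 - 1*348428559/478603 = -1824619 - 348428559/478603 = -873616555816/478603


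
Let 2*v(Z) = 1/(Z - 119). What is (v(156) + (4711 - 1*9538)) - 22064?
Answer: -1989933/74 ≈ -26891.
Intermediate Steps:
v(Z) = 1/(2*(-119 + Z)) (v(Z) = 1/(2*(Z - 119)) = 1/(2*(-119 + Z)))
(v(156) + (4711 - 1*9538)) - 22064 = (1/(2*(-119 + 156)) + (4711 - 1*9538)) - 22064 = ((½)/37 + (4711 - 9538)) - 22064 = ((½)*(1/37) - 4827) - 22064 = (1/74 - 4827) - 22064 = -357197/74 - 22064 = -1989933/74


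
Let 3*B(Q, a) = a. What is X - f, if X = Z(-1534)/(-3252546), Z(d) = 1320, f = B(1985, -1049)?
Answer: 17231903/49281 ≈ 349.67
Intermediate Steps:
B(Q, a) = a/3
f = -1049/3 (f = (1/3)*(-1049) = -1049/3 ≈ -349.67)
X = -20/49281 (X = 1320/(-3252546) = 1320*(-1/3252546) = -20/49281 ≈ -0.00040584)
X - f = -20/49281 - 1*(-1049/3) = -20/49281 + 1049/3 = 17231903/49281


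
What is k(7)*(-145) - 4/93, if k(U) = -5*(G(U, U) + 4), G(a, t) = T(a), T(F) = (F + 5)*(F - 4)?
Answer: 2696996/93 ≈ 29000.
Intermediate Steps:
T(F) = (-4 + F)*(5 + F) (T(F) = (5 + F)*(-4 + F) = (-4 + F)*(5 + F))
G(a, t) = -20 + a + a**2
k(U) = 80 - 5*U - 5*U**2 (k(U) = -5*((-20 + U + U**2) + 4) = -5*(-16 + U + U**2) = 80 - 5*U - 5*U**2)
k(7)*(-145) - 4/93 = (80 - 5*7 - 5*7**2)*(-145) - 4/93 = (80 - 35 - 5*49)*(-145) - 4*1/93 = (80 - 35 - 245)*(-145) - 4/93 = -200*(-145) - 4/93 = 29000 - 4/93 = 2696996/93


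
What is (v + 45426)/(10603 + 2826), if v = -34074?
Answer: 11352/13429 ≈ 0.84534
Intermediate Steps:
(v + 45426)/(10603 + 2826) = (-34074 + 45426)/(10603 + 2826) = 11352/13429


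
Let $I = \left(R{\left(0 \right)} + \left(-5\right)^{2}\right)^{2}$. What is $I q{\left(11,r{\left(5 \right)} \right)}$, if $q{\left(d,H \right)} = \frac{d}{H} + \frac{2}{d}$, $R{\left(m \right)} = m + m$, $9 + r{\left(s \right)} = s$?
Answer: $- \frac{70625}{44} \approx -1605.1$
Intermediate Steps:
$r{\left(s \right)} = -9 + s$
$R{\left(m \right)} = 2 m$
$q{\left(d,H \right)} = \frac{2}{d} + \frac{d}{H}$
$I = 625$ ($I = \left(2 \cdot 0 + \left(-5\right)^{2}\right)^{2} = \left(0 + 25\right)^{2} = 25^{2} = 625$)
$I q{\left(11,r{\left(5 \right)} \right)} = 625 \left(\frac{2}{11} + \frac{11}{-9 + 5}\right) = 625 \left(2 \cdot \frac{1}{11} + \frac{11}{-4}\right) = 625 \left(\frac{2}{11} + 11 \left(- \frac{1}{4}\right)\right) = 625 \left(\frac{2}{11} - \frac{11}{4}\right) = 625 \left(- \frac{113}{44}\right) = - \frac{70625}{44}$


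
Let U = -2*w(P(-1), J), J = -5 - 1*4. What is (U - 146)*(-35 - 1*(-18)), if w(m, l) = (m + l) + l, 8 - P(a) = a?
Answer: 2176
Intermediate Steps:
P(a) = 8 - a
J = -9 (J = -5 - 4 = -9)
w(m, l) = m + 2*l (w(m, l) = (l + m) + l = m + 2*l)
U = 18 (U = -2*((8 - 1*(-1)) + 2*(-9)) = -2*((8 + 1) - 18) = -2*(9 - 18) = -2*(-9) = 18)
(U - 146)*(-35 - 1*(-18)) = (18 - 146)*(-35 - 1*(-18)) = -128*(-35 + 18) = -128*(-17) = 2176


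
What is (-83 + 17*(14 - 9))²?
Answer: 4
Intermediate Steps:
(-83 + 17*(14 - 9))² = (-83 + 17*5)² = (-83 + 85)² = 2² = 4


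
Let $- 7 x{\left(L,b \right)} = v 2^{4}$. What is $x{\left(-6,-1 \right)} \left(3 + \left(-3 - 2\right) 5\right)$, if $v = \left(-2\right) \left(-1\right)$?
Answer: $\frac{704}{7} \approx 100.57$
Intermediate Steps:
$v = 2$
$x{\left(L,b \right)} = - \frac{32}{7}$ ($x{\left(L,b \right)} = - \frac{2 \cdot 2^{4}}{7} = - \frac{2 \cdot 16}{7} = \left(- \frac{1}{7}\right) 32 = - \frac{32}{7}$)
$x{\left(-6,-1 \right)} \left(3 + \left(-3 - 2\right) 5\right) = - \frac{32 \left(3 + \left(-3 - 2\right) 5\right)}{7} = - \frac{32 \left(3 - 25\right)}{7} = \left(- \frac{32}{7}\right) \left(-22\right) = \frac{704}{7}$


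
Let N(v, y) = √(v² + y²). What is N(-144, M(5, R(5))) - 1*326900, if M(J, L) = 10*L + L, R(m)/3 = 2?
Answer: -326900 + 6*√697 ≈ -3.2674e+5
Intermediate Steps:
R(m) = 6 (R(m) = 3*2 = 6)
M(J, L) = 11*L
N(-144, M(5, R(5))) - 1*326900 = √((-144)² + (11*6)²) - 1*326900 = √(20736 + 66²) - 326900 = √(20736 + 4356) - 326900 = √25092 - 326900 = 6*√697 - 326900 = -326900 + 6*√697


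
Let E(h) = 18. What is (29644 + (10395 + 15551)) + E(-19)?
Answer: 55608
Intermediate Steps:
(29644 + (10395 + 15551)) + E(-19) = (29644 + (10395 + 15551)) + 18 = (29644 + 25946) + 18 = 55590 + 18 = 55608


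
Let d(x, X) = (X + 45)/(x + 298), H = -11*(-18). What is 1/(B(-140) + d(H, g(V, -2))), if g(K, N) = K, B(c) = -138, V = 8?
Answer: -496/68395 ≈ -0.0072520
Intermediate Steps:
H = 198
d(x, X) = (45 + X)/(298 + x)
1/(B(-140) + d(H, g(V, -2))) = 1/(-138 + (45 + 8)/(298 + 198)) = 1/(-138 + 53/496) = 1/(-68395/496) = -496/68395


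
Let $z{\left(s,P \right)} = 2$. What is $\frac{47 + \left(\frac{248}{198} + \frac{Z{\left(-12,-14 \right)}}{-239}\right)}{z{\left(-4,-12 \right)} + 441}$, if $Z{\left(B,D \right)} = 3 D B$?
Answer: $\frac{1091807}{10481823} \approx 0.10416$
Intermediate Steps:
$Z{\left(B,D \right)} = 3 B D$
$\frac{47 + \left(\frac{248}{198} + \frac{Z{\left(-12,-14 \right)}}{-239}\right)}{z{\left(-4,-12 \right)} + 441} = \frac{47 + \left(\frac{248}{198} + \frac{3 \left(-12\right) \left(-14\right)}{-239}\right)}{2 + 441} = \frac{47 + \left(248 \cdot \frac{1}{198} + 504 \left(- \frac{1}{239}\right)\right)}{443} = \left(47 + \left(\frac{124}{99} - \frac{504}{239}\right)\right) \frac{1}{443} = \left(47 - \frac{20260}{23661}\right) \frac{1}{443} = \frac{1091807}{23661} \cdot \frac{1}{443} = \frac{1091807}{10481823}$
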